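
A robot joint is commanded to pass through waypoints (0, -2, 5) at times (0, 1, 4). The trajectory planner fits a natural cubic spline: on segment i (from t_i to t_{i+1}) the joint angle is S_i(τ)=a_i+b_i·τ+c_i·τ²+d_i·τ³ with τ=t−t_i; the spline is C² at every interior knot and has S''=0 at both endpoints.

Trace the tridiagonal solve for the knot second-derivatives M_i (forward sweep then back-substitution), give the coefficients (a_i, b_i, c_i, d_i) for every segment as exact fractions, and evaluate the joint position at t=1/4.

Δ: Δ0=-2, Δ1=7/3
row 1: diag=8, rhs=26; c'=3/8, d'=13/4
back: M1=13/4
M: M0=0, M1=13/4, M2=0
seg 0: a=0, c=M0/2=0, d=(M1−M0)/(6·1)=13/24, b=Δ0−h0·(2M0+M1)/6=-61/24
seg 1: a=-2, c=M1/2=13/8, d=(M2−M1)/(6·3)=-13/72, b=Δ1−h1·(2M1+M2)/6=-11/12
t_q=1/4 → seg 0, τ=1/4; S=0+-61/24·τ+0·τ²+13/24·τ³=-321/512

  seg 0: a=0 b=-61/24 c=0 d=13/24
  seg 1: a=-2 b=-11/12 c=13/8 d=-13/72
S(1/4) = -321/512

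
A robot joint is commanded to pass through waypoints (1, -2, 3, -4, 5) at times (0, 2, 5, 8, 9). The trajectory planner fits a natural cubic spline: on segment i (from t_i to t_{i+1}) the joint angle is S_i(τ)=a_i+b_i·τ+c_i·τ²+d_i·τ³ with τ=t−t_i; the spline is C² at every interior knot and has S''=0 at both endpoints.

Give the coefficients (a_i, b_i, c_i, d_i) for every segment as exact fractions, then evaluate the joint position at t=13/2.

  seg 0: a=1 b=-1072/399 c=0 d=947/3192
  seg 1: a=-2 b=697/798 c=947/532 d=-2419/4788
  seg 2: a=3 b=-3331/1596 c=-368/133 d=4285/4788
  seg 3: a=-4 b=4369/798 c=2813/532 d=-2813/1596
S(13/2) = -14197/4256

Δ: Δ0=-3/2, Δ1=5/3, Δ2=-7/3, Δ3=9
row 1: diag=10, rhs=19; c'=3/10, d'=19/10
row 2: denom=12−3·3/10=111/10; d'=(-24−3·19/10)/(111/10)=-99/37
row 3: denom=8−3·10/37=266/37; d'=(68−3·-99/37)/(266/37)=2813/266
back: M3=2813/266
back: M2=-99/37−10/37·2813/266=-736/133
back: M1=19/10−3/10·-736/133=947/266
M: M0=0, M1=947/266, M2=-736/133, M3=2813/266, M4=0
seg 0: a=1, c=M0/2=0, d=(M1−M0)/(6·2)=947/3192, b=Δ0−h0·(2M0+M1)/6=-1072/399
seg 1: a=-2, c=M1/2=947/532, d=(M2−M1)/(6·3)=-2419/4788, b=Δ1−h1·(2M1+M2)/6=697/798
seg 2: a=3, c=M2/2=-368/133, d=(M3−M2)/(6·3)=4285/4788, b=Δ2−h2·(2M2+M3)/6=-3331/1596
seg 3: a=-4, c=M3/2=2813/532, d=(M4−M3)/(6·1)=-2813/1596, b=Δ3−h3·(2M3+M4)/6=4369/798
t_q=13/2 → seg 2, τ=3/2; S=3+-3331/1596·τ+-368/133·τ²+4285/4788·τ³=-14197/4256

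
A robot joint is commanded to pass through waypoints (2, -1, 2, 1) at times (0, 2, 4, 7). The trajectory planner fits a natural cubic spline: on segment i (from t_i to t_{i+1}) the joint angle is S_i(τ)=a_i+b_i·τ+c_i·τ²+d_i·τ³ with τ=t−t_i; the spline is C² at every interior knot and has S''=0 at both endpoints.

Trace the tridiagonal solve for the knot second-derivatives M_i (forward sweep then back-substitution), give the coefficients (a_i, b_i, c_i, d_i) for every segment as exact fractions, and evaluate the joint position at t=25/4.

  seg 0: a=2 b=-136/57 c=0 d=101/456
  seg 1: a=-1 b=31/114 c=101/76 d=-163/456
  seg 2: a=2 b=74/57 c=-31/38 d=31/342
S(25/4) = 4435/2432

Δ: Δ0=-3/2, Δ1=3/2, Δ2=-1/3
row 1: diag=8, rhs=18; c'=1/4, d'=9/4
row 2: denom=10−2·1/4=19/2; d'=(-11−2·9/4)/(19/2)=-31/19
back: M2=-31/19
back: M1=9/4−1/4·-31/19=101/38
M: M0=0, M1=101/38, M2=-31/19, M3=0
seg 0: a=2, c=M0/2=0, d=(M1−M0)/(6·2)=101/456, b=Δ0−h0·(2M0+M1)/6=-136/57
seg 1: a=-1, c=M1/2=101/76, d=(M2−M1)/(6·2)=-163/456, b=Δ1−h1·(2M1+M2)/6=31/114
seg 2: a=2, c=M2/2=-31/38, d=(M3−M2)/(6·3)=31/342, b=Δ2−h2·(2M2+M3)/6=74/57
t_q=25/4 → seg 2, τ=9/4; S=2+74/57·τ+-31/38·τ²+31/342·τ³=4435/2432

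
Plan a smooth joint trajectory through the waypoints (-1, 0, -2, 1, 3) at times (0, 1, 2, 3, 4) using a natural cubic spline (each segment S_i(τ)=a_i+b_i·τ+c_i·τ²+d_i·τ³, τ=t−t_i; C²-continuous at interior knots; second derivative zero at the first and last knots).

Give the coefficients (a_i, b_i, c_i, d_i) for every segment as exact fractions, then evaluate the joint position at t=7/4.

  seg 0: a=-1 b=61/28 c=0 d=-33/28
  seg 1: a=0 b=-19/14 c=-99/28 d=81/28
  seg 2: a=-2 b=1/4 c=36/7 d=-67/28
  seg 3: a=1 b=47/14 c=-57/28 d=19/28
S(7/4) = -3201/1792

Δ: Δ0=1, Δ1=-2, Δ2=3, Δ3=2
row 1: diag=4, rhs=-18; c'=1/4, d'=-9/2
row 2: denom=4−1·1/4=15/4; d'=(30−1·-9/2)/(15/4)=46/5
row 3: denom=4−1·4/15=56/15; d'=(-6−1·46/5)/(56/15)=-57/14
back: M3=-57/14
back: M2=46/5−4/15·-57/14=72/7
back: M1=-9/2−1/4·72/7=-99/14
M: M0=0, M1=-99/14, M2=72/7, M3=-57/14, M4=0
seg 0: a=-1, c=M0/2=0, d=(M1−M0)/(6·1)=-33/28, b=Δ0−h0·(2M0+M1)/6=61/28
seg 1: a=0, c=M1/2=-99/28, d=(M2−M1)/(6·1)=81/28, b=Δ1−h1·(2M1+M2)/6=-19/14
seg 2: a=-2, c=M2/2=36/7, d=(M3−M2)/(6·1)=-67/28, b=Δ2−h2·(2M2+M3)/6=1/4
seg 3: a=1, c=M3/2=-57/28, d=(M4−M3)/(6·1)=19/28, b=Δ3−h3·(2M3+M4)/6=47/14
t_q=7/4 → seg 1, τ=3/4; S=0+-19/14·τ+-99/28·τ²+81/28·τ³=-3201/1792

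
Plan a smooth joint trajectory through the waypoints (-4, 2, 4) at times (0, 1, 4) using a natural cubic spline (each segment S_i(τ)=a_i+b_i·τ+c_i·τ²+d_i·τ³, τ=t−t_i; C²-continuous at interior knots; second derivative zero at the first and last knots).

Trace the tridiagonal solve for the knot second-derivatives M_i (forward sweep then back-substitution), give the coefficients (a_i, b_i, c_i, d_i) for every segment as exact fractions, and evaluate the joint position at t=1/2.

  seg 0: a=-4 b=20/3 c=0 d=-2/3
  seg 1: a=2 b=14/3 c=-2 d=2/9
S(1/2) = -3/4

Δ: Δ0=6, Δ1=2/3
row 1: diag=8, rhs=-32; c'=3/8, d'=-4
back: M1=-4
M: M0=0, M1=-4, M2=0
seg 0: a=-4, c=M0/2=0, d=(M1−M0)/(6·1)=-2/3, b=Δ0−h0·(2M0+M1)/6=20/3
seg 1: a=2, c=M1/2=-2, d=(M2−M1)/(6·3)=2/9, b=Δ1−h1·(2M1+M2)/6=14/3
t_q=1/2 → seg 0, τ=1/2; S=-4+20/3·τ+0·τ²+-2/3·τ³=-3/4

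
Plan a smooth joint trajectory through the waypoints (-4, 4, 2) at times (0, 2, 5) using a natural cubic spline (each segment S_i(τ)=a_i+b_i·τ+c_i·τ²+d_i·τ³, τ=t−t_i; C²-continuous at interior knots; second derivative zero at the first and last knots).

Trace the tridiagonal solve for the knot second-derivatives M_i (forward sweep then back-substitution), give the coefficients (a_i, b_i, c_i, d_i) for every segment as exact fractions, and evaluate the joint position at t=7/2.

Δ: Δ0=4, Δ1=-2/3
row 1: diag=10, rhs=-28; c'=3/10, d'=-14/5
back: M1=-14/5
M: M0=0, M1=-14/5, M2=0
seg 0: a=-4, c=M0/2=0, d=(M1−M0)/(6·2)=-7/30, b=Δ0−h0·(2M0+M1)/6=74/15
seg 1: a=4, c=M1/2=-7/5, d=(M2−M1)/(6·3)=7/45, b=Δ1−h1·(2M1+M2)/6=32/15
t_q=7/2 → seg 1, τ=3/2; S=4+32/15·τ+-7/5·τ²+7/45·τ³=183/40

  seg 0: a=-4 b=74/15 c=0 d=-7/30
  seg 1: a=4 b=32/15 c=-7/5 d=7/45
S(7/2) = 183/40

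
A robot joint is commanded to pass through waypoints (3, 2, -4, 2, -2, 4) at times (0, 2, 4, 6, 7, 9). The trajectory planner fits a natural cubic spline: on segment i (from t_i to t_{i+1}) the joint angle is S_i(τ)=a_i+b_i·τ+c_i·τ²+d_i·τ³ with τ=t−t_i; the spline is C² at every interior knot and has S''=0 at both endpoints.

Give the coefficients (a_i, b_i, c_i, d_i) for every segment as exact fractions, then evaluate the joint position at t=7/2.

  seg 0: a=3 b=779/954 c=0 d=-157/477
  seg 1: a=2 b=-2989/954 c=-314/159 d=3895/3816
  seg 2: a=-4 b=580/477 c=2639/636 d=-6215/3816
  seg 3: a=2 b=-1651/954 c=-298/53 d=3199/954
  seg 4: a=-2 b=-1391/477 c=1411/318 d=-1411/1908
S(7/2) = -37633/10176

Δ: Δ0=-1/2, Δ1=-3, Δ2=3, Δ3=-4, Δ4=3
row 1: diag=8, rhs=-15; c'=1/4, d'=-15/8
row 2: denom=8−2·1/4=15/2; d'=(36−2·-15/8)/(15/2)=53/10
row 3: denom=6−2·4/15=82/15; d'=(-42−2·53/10)/(82/15)=-789/82
row 4: denom=6−1·15/82=477/82; d'=(42−1·-789/82)/(477/82)=1411/159
back: M4=1411/159
back: M3=-789/82−15/82·1411/159=-596/53
back: M2=53/10−4/15·-596/53=2639/318
back: M1=-15/8−1/4·2639/318=-628/159
M: M0=0, M1=-628/159, M2=2639/318, M3=-596/53, M4=1411/159, M5=0
seg 0: a=3, c=M0/2=0, d=(M1−M0)/(6·2)=-157/477, b=Δ0−h0·(2M0+M1)/6=779/954
seg 1: a=2, c=M1/2=-314/159, d=(M2−M1)/(6·2)=3895/3816, b=Δ1−h1·(2M1+M2)/6=-2989/954
seg 2: a=-4, c=M2/2=2639/636, d=(M3−M2)/(6·2)=-6215/3816, b=Δ2−h2·(2M2+M3)/6=580/477
seg 3: a=2, c=M3/2=-298/53, d=(M4−M3)/(6·1)=3199/954, b=Δ3−h3·(2M3+M4)/6=-1651/954
seg 4: a=-2, c=M4/2=1411/318, d=(M5−M4)/(6·2)=-1411/1908, b=Δ4−h4·(2M4+M5)/6=-1391/477
t_q=7/2 → seg 1, τ=3/2; S=2+-2989/954·τ+-314/159·τ²+3895/3816·τ³=-37633/10176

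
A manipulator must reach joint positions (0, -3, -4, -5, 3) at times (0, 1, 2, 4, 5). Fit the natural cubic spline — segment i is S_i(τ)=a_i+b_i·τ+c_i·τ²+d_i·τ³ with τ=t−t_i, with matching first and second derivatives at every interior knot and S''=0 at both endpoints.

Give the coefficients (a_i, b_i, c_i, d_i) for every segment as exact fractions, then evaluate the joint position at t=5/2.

  seg 0: a=0 b=-222/61 c=0 d=39/61
  seg 1: a=-3 b=-105/61 c=117/61 d=-73/61
  seg 2: a=-4 b=-90/61 c=-102/61 d=527/488
  seg 3: a=-5 b=585/122 c=1173/244 d=-391/244
S(5/2) = -19601/3904

Δ: Δ0=-3, Δ1=-1, Δ2=-1/2, Δ3=8
row 1: diag=4, rhs=12; c'=1/4, d'=3
row 2: denom=6−1·1/4=23/4; d'=(3−1·3)/(23/4)=0
row 3: denom=6−2·8/23=122/23; d'=(51−2·0)/(122/23)=1173/122
back: M3=1173/122
back: M2=0−8/23·1173/122=-204/61
back: M1=3−1/4·-204/61=234/61
M: M0=0, M1=234/61, M2=-204/61, M3=1173/122, M4=0
seg 0: a=0, c=M0/2=0, d=(M1−M0)/(6·1)=39/61, b=Δ0−h0·(2M0+M1)/6=-222/61
seg 1: a=-3, c=M1/2=117/61, d=(M2−M1)/(6·1)=-73/61, b=Δ1−h1·(2M1+M2)/6=-105/61
seg 2: a=-4, c=M2/2=-102/61, d=(M3−M2)/(6·2)=527/488, b=Δ2−h2·(2M2+M3)/6=-90/61
seg 3: a=-5, c=M3/2=1173/244, d=(M4−M3)/(6·1)=-391/244, b=Δ3−h3·(2M3+M4)/6=585/122
t_q=5/2 → seg 2, τ=1/2; S=-4+-90/61·τ+-102/61·τ²+527/488·τ³=-19601/3904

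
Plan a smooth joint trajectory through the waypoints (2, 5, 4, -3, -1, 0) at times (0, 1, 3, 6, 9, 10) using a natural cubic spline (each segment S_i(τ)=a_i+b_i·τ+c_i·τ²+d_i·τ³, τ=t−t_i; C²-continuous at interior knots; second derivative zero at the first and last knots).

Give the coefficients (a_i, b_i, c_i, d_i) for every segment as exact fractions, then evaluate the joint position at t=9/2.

Δ: Δ0=3, Δ1=-1/2, Δ2=-7/3, Δ3=2/3, Δ4=1
row 1: diag=6, rhs=-21; c'=1/3, d'=-7/2
row 2: denom=10−2·1/3=28/3; d'=(-11−2·-7/2)/(28/3)=-3/7
row 3: denom=12−3·9/28=309/28; d'=(18−3·-3/7)/(309/28)=180/103
row 4: denom=8−3·28/103=740/103; d'=(2−3·180/103)/(740/103)=-167/370
back: M4=-167/370
back: M3=180/103−28/103·-167/370=346/185
back: M2=-3/7−9/28·346/185=-381/370
back: M1=-7/2−1/3·-381/370=-584/185
M: M0=0, M1=-584/185, M2=-381/370, M3=346/185, M4=-167/370, M5=0
seg 0: a=2, c=M0/2=0, d=(M1−M0)/(6·1)=-292/555, b=Δ0−h0·(2M0+M1)/6=1957/555
seg 1: a=5, c=M1/2=-292/185, d=(M2−M1)/(6·2)=787/4440, b=Δ1−h1·(2M1+M2)/6=1081/555
seg 2: a=4, c=M2/2=-381/740, d=(M3−M2)/(6·3)=29/180, b=Δ2−h2·(2M2+M3)/6=-497/222
seg 3: a=-3, c=M3/2=173/185, d=(M4−M3)/(6·3)=-859/6660, b=Δ3−h3·(2M3+M4)/6=-2171/2220
seg 4: a=-1, c=M4/2=-167/740, d=(M5−M4)/(6·1)=167/2220, b=Δ4−h4·(2M4+M5)/6=1277/1110
t_q=9/2 → seg 2, τ=3/2; S=4+-497/222·τ+-381/740·τ²+29/180·τ³=161/5920

  seg 0: a=2 b=1957/555 c=0 d=-292/555
  seg 1: a=5 b=1081/555 c=-292/185 d=787/4440
  seg 2: a=4 b=-497/222 c=-381/740 d=29/180
  seg 3: a=-3 b=-2171/2220 c=173/185 d=-859/6660
  seg 4: a=-1 b=1277/1110 c=-167/740 d=167/2220
S(9/2) = 161/5920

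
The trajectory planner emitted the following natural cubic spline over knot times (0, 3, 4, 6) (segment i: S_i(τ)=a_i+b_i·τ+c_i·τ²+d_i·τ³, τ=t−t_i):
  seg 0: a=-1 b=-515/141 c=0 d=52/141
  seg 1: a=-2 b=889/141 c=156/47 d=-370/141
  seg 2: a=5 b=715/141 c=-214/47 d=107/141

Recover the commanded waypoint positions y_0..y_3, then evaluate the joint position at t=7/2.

y_0 = S_0(0) = a_0 = -1
y_1 = S_1(0) = a_1 = -2
y_2 = S_2(0) = a_2 = 5
y_3 = S_2(2) = 3
t_q=7/2 is in segment 1 (τ=1/2); S_1(τ)=311/188

y_0=-1 y_1=-2 y_2=5 y_3=3
S(7/2) = 311/188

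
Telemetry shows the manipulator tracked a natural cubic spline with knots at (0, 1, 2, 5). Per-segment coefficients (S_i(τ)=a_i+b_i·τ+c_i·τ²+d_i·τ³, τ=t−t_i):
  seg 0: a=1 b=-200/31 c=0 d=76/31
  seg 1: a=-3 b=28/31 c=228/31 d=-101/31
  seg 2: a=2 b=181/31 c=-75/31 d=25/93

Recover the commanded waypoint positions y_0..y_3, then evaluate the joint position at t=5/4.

y_0 = S_0(0) = a_0 = 1
y_1 = S_1(0) = a_1 = -3
y_2 = S_2(0) = a_2 = 2
y_3 = S_2(3) = 5
t_q=5/4 is in segment 1 (τ=1/4); S_1(τ)=-4693/1984

y_0=1 y_1=-3 y_2=2 y_3=5
S(5/4) = -4693/1984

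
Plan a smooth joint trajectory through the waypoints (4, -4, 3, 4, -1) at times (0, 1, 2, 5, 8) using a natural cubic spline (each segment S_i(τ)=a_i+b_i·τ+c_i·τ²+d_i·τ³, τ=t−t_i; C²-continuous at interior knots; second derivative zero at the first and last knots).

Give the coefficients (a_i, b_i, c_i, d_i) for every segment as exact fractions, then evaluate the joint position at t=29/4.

Δ: Δ0=-8, Δ1=7, Δ2=1/3, Δ3=-5/3
row 1: diag=4, rhs=90; c'=1/4, d'=45/2
row 2: denom=8−1·1/4=31/4; d'=(-40−1·45/2)/(31/4)=-250/31
row 3: denom=12−3·12/31=336/31; d'=(-12−3·-250/31)/(336/31)=9/8
back: M3=9/8
back: M2=-250/31−12/31·9/8=-17/2
back: M1=45/2−1/4·-17/2=197/8
M: M0=0, M1=197/8, M2=-17/2, M3=9/8, M4=0
seg 0: a=4, c=M0/2=0, d=(M1−M0)/(6·1)=197/48, b=Δ0−h0·(2M0+M1)/6=-581/48
seg 1: a=-4, c=M1/2=197/16, d=(M2−M1)/(6·1)=-265/48, b=Δ1−h1·(2M1+M2)/6=5/24
seg 2: a=3, c=M2/2=-17/4, d=(M3−M2)/(6·3)=77/144, b=Δ2−h2·(2M2+M3)/6=397/48
seg 3: a=4, c=M3/2=9/16, d=(M4−M3)/(6·3)=-1/16, b=Δ3−h3·(2M3+M4)/6=-67/24
t_q=29/4 → seg 3, τ=9/4; S=4+-67/24·τ+9/16·τ²+-1/16·τ³=-149/1024

  seg 0: a=4 b=-581/48 c=0 d=197/48
  seg 1: a=-4 b=5/24 c=197/16 d=-265/48
  seg 2: a=3 b=397/48 c=-17/4 d=77/144
  seg 3: a=4 b=-67/24 c=9/16 d=-1/16
S(29/4) = -149/1024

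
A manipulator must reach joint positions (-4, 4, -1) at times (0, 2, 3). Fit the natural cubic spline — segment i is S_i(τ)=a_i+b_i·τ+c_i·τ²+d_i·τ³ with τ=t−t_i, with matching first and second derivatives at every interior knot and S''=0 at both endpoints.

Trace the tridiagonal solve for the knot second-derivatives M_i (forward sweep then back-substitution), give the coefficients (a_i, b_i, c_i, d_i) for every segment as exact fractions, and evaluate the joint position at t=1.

Δ: Δ0=4, Δ1=-5
row 1: diag=6, rhs=-54; c'=1/6, d'=-9
back: M1=-9
M: M0=0, M1=-9, M2=0
seg 0: a=-4, c=M0/2=0, d=(M1−M0)/(6·2)=-3/4, b=Δ0−h0·(2M0+M1)/6=7
seg 1: a=4, c=M1/2=-9/2, d=(M2−M1)/(6·1)=3/2, b=Δ1−h1·(2M1+M2)/6=-2
t_q=1 → seg 0, τ=1; S=-4+7·τ+0·τ²+-3/4·τ³=9/4

  seg 0: a=-4 b=7 c=0 d=-3/4
  seg 1: a=4 b=-2 c=-9/2 d=3/2
S(1) = 9/4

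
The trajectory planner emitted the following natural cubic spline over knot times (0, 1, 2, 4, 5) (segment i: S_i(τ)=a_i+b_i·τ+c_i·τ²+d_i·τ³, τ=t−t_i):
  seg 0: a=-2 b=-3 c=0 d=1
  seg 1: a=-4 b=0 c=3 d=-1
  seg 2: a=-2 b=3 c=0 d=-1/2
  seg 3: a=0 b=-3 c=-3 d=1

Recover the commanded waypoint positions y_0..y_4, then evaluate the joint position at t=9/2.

y_0 = S_0(0) = a_0 = -2
y_1 = S_1(0) = a_1 = -4
y_2 = S_2(0) = a_2 = -2
y_3 = S_3(0) = a_3 = 0
y_4 = S_3(1) = -5
t_q=9/2 is in segment 3 (τ=1/2); S_3(τ)=-17/8

y_0=-2 y_1=-4 y_2=-2 y_3=0 y_4=-5
S(9/2) = -17/8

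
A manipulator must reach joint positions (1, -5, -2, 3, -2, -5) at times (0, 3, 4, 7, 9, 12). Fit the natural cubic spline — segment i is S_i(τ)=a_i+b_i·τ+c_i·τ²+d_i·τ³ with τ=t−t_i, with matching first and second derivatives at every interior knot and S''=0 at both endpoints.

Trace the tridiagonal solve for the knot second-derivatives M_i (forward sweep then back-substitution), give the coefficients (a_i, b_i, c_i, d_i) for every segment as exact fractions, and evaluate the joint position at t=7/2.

Δ: Δ0=-2, Δ1=3, Δ2=5/3, Δ3=-5/2, Δ4=-1
row 1: diag=8, rhs=30; c'=1/8, d'=15/4
row 2: denom=8−1·1/8=63/8; d'=(-8−1·15/4)/(63/8)=-94/63
row 3: denom=10−3·8/21=62/7; d'=(-25−3·-94/63)/(62/7)=-431/186
row 4: denom=10−2·7/31=296/31; d'=(9−2·-431/186)/(296/31)=317/222
back: M4=317/222
back: M3=-431/186−7/31·317/222=-293/111
back: M2=-94/63−8/21·-293/111=-18/37
back: M1=15/4−1/8·-18/37=141/37
M: M0=0, M1=141/37, M2=-18/37, M3=-293/111, M4=317/222, M5=0
seg 0: a=1, c=M0/2=0, d=(M1−M0)/(6·3)=47/222, b=Δ0−h0·(2M0+M1)/6=-289/74
seg 1: a=-5, c=M1/2=141/74, d=(M2−M1)/(6·1)=-53/74, b=Δ1−h1·(2M1+M2)/6=67/37
seg 2: a=-2, c=M2/2=-9/37, d=(M3−M2)/(6·3)=-239/1998, b=Δ2−h2·(2M2+M3)/6=257/74
seg 3: a=3, c=M3/2=-293/222, d=(M4−M3)/(6·2)=301/888, b=Δ3−h3·(2M3+M4)/6=-45/37
seg 4: a=-2, c=M4/2=317/444, d=(M5−M4)/(6·3)=-317/3996, b=Δ4−h4·(2M4+M5)/6=-539/222
t_q=7/2 → seg 1, τ=1/2; S=-5+67/37·τ+141/74·τ²+-53/74·τ³=-2195/592

  seg 0: a=1 b=-289/74 c=0 d=47/222
  seg 1: a=-5 b=67/37 c=141/74 d=-53/74
  seg 2: a=-2 b=257/74 c=-9/37 d=-239/1998
  seg 3: a=3 b=-45/37 c=-293/222 d=301/888
  seg 4: a=-2 b=-539/222 c=317/444 d=-317/3996
S(7/2) = -2195/592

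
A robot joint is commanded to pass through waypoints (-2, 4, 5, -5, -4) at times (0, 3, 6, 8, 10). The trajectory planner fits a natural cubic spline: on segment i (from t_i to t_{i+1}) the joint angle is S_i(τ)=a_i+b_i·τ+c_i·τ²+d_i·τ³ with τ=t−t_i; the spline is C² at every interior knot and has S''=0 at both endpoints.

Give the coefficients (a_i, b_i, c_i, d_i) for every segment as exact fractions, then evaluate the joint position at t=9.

Δ: Δ0=2, Δ1=1/3, Δ2=-5, Δ3=1/2
row 1: diag=12, rhs=-10; c'=1/4, d'=-5/6
row 2: denom=10−3·1/4=37/4; d'=(-32−3·-5/6)/(37/4)=-118/37
row 3: denom=8−2·8/37=280/37; d'=(33−2·-118/37)/(280/37)=1457/280
back: M3=1457/280
back: M2=-118/37−8/37·1457/280=-151/35
back: M1=-5/6−1/4·-151/35=103/420
M: M0=0, M1=103/420, M2=-151/35, M3=1457/280, M4=0
seg 0: a=-2, c=M0/2=0, d=(M1−M0)/(6·3)=103/7560, b=Δ0−h0·(2M0+M1)/6=1577/840
seg 1: a=4, c=M1/2=103/840, d=(M2−M1)/(6·3)=-383/1512, b=Δ1−h1·(2M1+M2)/6=943/420
seg 2: a=5, c=M2/2=-151/70, d=(M3−M2)/(6·2)=533/672, b=Δ2−h2·(2M2+M3)/6=-463/120
seg 3: a=-5, c=M3/2=1457/560, d=(M4−M3)/(6·2)=-1457/3360, b=Δ3−h3·(2M3+M4)/6=-1247/420
t_q=9 → seg 3, τ=1; S=-5+-1247/420·τ+1457/560·τ²+-1457/3360·τ³=-6497/1120

  seg 0: a=-2 b=1577/840 c=0 d=103/7560
  seg 1: a=4 b=943/420 c=103/840 d=-383/1512
  seg 2: a=5 b=-463/120 c=-151/70 d=533/672
  seg 3: a=-5 b=-1247/420 c=1457/560 d=-1457/3360
S(9) = -6497/1120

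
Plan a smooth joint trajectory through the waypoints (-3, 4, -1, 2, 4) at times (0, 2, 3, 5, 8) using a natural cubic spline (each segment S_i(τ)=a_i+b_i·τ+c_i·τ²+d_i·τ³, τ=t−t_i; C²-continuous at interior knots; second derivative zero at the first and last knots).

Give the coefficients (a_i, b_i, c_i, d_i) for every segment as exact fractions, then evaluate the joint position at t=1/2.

  seg 0: a=-3 b=6679/978 c=0 d=-407/489
  seg 1: a=4 b=-3089/978 c=-814/163 d=3083/978
  seg 2: a=-1 b=-1804/489 c=1455/326 d=-3655/3912
  seg 3: a=2 b=2887/978 c=-745/652 d=745/5868
S(1/2) = 405/1304

Δ: Δ0=7/2, Δ1=-5, Δ2=3/2, Δ3=2/3
row 1: diag=6, rhs=-51; c'=1/6, d'=-17/2
row 2: denom=6−1·1/6=35/6; d'=(39−1·-17/2)/(35/6)=57/7
row 3: denom=10−2·12/35=326/35; d'=(-5−2·57/7)/(326/35)=-745/326
back: M3=-745/326
back: M2=57/7−12/35·-745/326=1455/163
back: M1=-17/2−1/6·1455/163=-1628/163
M: M0=0, M1=-1628/163, M2=1455/163, M3=-745/326, M4=0
seg 0: a=-3, c=M0/2=0, d=(M1−M0)/(6·2)=-407/489, b=Δ0−h0·(2M0+M1)/6=6679/978
seg 1: a=4, c=M1/2=-814/163, d=(M2−M1)/(6·1)=3083/978, b=Δ1−h1·(2M1+M2)/6=-3089/978
seg 2: a=-1, c=M2/2=1455/326, d=(M3−M2)/(6·2)=-3655/3912, b=Δ2−h2·(2M2+M3)/6=-1804/489
seg 3: a=2, c=M3/2=-745/652, d=(M4−M3)/(6·3)=745/5868, b=Δ3−h3·(2M3+M4)/6=2887/978
t_q=1/2 → seg 0, τ=1/2; S=-3+6679/978·τ+0·τ²+-407/489·τ³=405/1304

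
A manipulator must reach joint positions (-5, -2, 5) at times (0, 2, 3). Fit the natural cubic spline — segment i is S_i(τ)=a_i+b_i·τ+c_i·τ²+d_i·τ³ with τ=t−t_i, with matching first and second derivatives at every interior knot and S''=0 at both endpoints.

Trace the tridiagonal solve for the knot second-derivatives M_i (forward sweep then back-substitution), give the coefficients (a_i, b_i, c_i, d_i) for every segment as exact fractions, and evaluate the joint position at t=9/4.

  seg 0: a=-5 b=-1/3 c=0 d=11/24
  seg 1: a=-2 b=31/6 c=11/4 d=-11/12
S(9/4) = -141/256

Δ: Δ0=3/2, Δ1=7
row 1: diag=6, rhs=33; c'=1/6, d'=11/2
back: M1=11/2
M: M0=0, M1=11/2, M2=0
seg 0: a=-5, c=M0/2=0, d=(M1−M0)/(6·2)=11/24, b=Δ0−h0·(2M0+M1)/6=-1/3
seg 1: a=-2, c=M1/2=11/4, d=(M2−M1)/(6·1)=-11/12, b=Δ1−h1·(2M1+M2)/6=31/6
t_q=9/4 → seg 1, τ=1/4; S=-2+31/6·τ+11/4·τ²+-11/12·τ³=-141/256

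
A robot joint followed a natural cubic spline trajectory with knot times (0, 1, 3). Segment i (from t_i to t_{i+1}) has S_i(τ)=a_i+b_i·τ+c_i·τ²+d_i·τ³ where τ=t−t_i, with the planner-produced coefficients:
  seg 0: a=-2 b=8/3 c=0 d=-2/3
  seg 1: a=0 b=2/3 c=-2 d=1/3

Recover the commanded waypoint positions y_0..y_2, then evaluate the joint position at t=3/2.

y_0 = S_0(0) = a_0 = -2
y_1 = S_1(0) = a_1 = 0
y_2 = S_1(2) = -4
t_q=3/2 is in segment 1 (τ=1/2); S_1(τ)=-1/8

y_0=-2 y_1=0 y_2=-4
S(3/2) = -1/8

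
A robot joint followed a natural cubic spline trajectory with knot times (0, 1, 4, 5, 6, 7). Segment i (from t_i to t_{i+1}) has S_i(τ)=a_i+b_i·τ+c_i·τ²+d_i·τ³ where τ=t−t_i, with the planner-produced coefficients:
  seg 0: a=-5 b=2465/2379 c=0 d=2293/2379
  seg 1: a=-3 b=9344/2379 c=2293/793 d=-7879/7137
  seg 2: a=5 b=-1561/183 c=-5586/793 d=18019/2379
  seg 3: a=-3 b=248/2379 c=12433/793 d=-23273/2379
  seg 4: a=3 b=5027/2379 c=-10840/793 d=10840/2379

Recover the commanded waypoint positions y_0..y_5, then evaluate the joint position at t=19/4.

y_0=-5 y_1=-3 y_2=5 y_3=-3 y_4=3 y_5=-4
S(19/4) = -109853/50752

y_0 = S_0(0) = a_0 = -5
y_1 = S_1(0) = a_1 = -3
y_2 = S_2(0) = a_2 = 5
y_3 = S_3(0) = a_3 = -3
y_4 = S_4(0) = a_4 = 3
y_5 = S_4(1) = -4
t_q=19/4 is in segment 2 (τ=3/4); S_2(τ)=-109853/50752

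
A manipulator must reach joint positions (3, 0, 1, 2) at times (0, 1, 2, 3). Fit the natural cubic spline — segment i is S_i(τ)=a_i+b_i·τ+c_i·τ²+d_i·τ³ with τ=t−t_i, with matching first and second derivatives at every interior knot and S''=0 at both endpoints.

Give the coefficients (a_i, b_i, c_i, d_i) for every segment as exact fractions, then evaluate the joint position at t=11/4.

  seg 0: a=3 b=-61/15 c=0 d=16/15
  seg 1: a=0 b=-13/15 c=16/5 d=-4/3
  seg 2: a=1 b=23/15 c=-4/5 d=4/15
S(11/4) = 29/16

Δ: Δ0=-3, Δ1=1, Δ2=1
row 1: diag=4, rhs=24; c'=1/4, d'=6
row 2: denom=4−1·1/4=15/4; d'=(0−1·6)/(15/4)=-8/5
back: M2=-8/5
back: M1=6−1/4·-8/5=32/5
M: M0=0, M1=32/5, M2=-8/5, M3=0
seg 0: a=3, c=M0/2=0, d=(M1−M0)/(6·1)=16/15, b=Δ0−h0·(2M0+M1)/6=-61/15
seg 1: a=0, c=M1/2=16/5, d=(M2−M1)/(6·1)=-4/3, b=Δ1−h1·(2M1+M2)/6=-13/15
seg 2: a=1, c=M2/2=-4/5, d=(M3−M2)/(6·1)=4/15, b=Δ2−h2·(2M2+M3)/6=23/15
t_q=11/4 → seg 2, τ=3/4; S=1+23/15·τ+-4/5·τ²+4/15·τ³=29/16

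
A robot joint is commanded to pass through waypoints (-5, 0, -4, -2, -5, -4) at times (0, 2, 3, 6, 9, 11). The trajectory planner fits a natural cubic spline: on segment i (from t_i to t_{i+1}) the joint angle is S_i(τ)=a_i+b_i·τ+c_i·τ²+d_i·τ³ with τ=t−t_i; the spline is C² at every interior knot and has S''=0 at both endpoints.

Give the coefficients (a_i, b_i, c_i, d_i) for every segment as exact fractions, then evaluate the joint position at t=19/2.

Δ: Δ0=5/2, Δ1=-4, Δ2=2/3, Δ3=-1, Δ4=1/2
row 1: diag=6, rhs=-39; c'=1/6, d'=-13/2
row 2: denom=8−1·1/6=47/6; d'=(28−1·-13/2)/(47/6)=207/47
row 3: denom=12−3·18/47=510/47; d'=(-10−3·207/47)/(510/47)=-1091/510
row 4: denom=10−3·47/170=1559/170; d'=(9−3·-1091/510)/(1559/170)=2621/1559
back: M4=2621/1559
back: M3=-1091/510−47/170·2621/1559=-12179/4677
back: M2=207/47−18/47·-12179/4677=8421/1559
back: M1=-13/2−1/6·8421/1559=-11537/1559
M: M0=0, M1=-11537/1559, M2=8421/1559, M3=-12179/4677, M4=2621/1559, M5=0
seg 0: a=-5, c=M0/2=0, d=(M1−M0)/(6·2)=-11537/18708, b=Δ0−h0·(2M0+M1)/6=46459/9354
seg 1: a=0, c=M1/2=-11537/3118, d=(M2−M1)/(6·1)=9979/4677, b=Δ1−h1·(2M1+M2)/6=-22763/9354
seg 2: a=-4, c=M2/2=8421/3118, d=(M3−M2)/(6·3)=-18721/42093, b=Δ2−h2·(2M2+M3)/6=-32111/9354
seg 3: a=-2, c=M3/2=-12179/9354, d=(M4−M3)/(6·3)=10021/42093, b=Δ3−h3·(2M3+M4)/6=7141/9354
seg 4: a=-5, c=M4/2=2621/3118, d=(M5−M4)/(6·2)=-2621/18708, b=Δ4−h4·(2M4+M5)/6=-5807/9354
t_q=19/2 → seg 4, τ=1/2; S=-5+-5807/9354·τ+2621/3118·τ²+-2621/18708·τ³=-255315/49888

  seg 0: a=-5 b=46459/9354 c=0 d=-11537/18708
  seg 1: a=0 b=-22763/9354 c=-11537/3118 d=9979/4677
  seg 2: a=-4 b=-32111/9354 c=8421/3118 d=-18721/42093
  seg 3: a=-2 b=7141/9354 c=-12179/9354 d=10021/42093
  seg 4: a=-5 b=-5807/9354 c=2621/3118 d=-2621/18708
S(19/2) = -255315/49888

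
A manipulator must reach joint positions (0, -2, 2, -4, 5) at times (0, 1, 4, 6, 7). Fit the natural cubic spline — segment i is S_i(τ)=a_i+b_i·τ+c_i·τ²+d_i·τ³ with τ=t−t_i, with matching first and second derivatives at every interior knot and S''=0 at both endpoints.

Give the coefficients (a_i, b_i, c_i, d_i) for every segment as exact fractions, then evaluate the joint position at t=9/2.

  seg 0: a=0 b=-1687/591 c=0 d=505/591
  seg 1: a=-2 b=-172/591 c=505/197 d=-1195/1773
  seg 2: a=2 b=-1837/591 c=-690/197 d=1051/591
  seg 3: a=-4 b=2495/591 c=1412/197 d=-1412/591
S(9/2) = -327/1576

Δ: Δ0=-2, Δ1=4/3, Δ2=-3, Δ3=9
row 1: diag=8, rhs=20; c'=3/8, d'=5/2
row 2: denom=10−3·3/8=71/8; d'=(-26−3·5/2)/(71/8)=-268/71
row 3: denom=6−2·16/71=394/71; d'=(72−2·-268/71)/(394/71)=2824/197
back: M3=2824/197
back: M2=-268/71−16/71·2824/197=-1380/197
back: M1=5/2−3/8·-1380/197=1010/197
M: M0=0, M1=1010/197, M2=-1380/197, M3=2824/197, M4=0
seg 0: a=0, c=M0/2=0, d=(M1−M0)/(6·1)=505/591, b=Δ0−h0·(2M0+M1)/6=-1687/591
seg 1: a=-2, c=M1/2=505/197, d=(M2−M1)/(6·3)=-1195/1773, b=Δ1−h1·(2M1+M2)/6=-172/591
seg 2: a=2, c=M2/2=-690/197, d=(M3−M2)/(6·2)=1051/591, b=Δ2−h2·(2M2+M3)/6=-1837/591
seg 3: a=-4, c=M3/2=1412/197, d=(M4−M3)/(6·1)=-1412/591, b=Δ3−h3·(2M3+M4)/6=2495/591
t_q=9/2 → seg 2, τ=1/2; S=2+-1837/591·τ+-690/197·τ²+1051/591·τ³=-327/1576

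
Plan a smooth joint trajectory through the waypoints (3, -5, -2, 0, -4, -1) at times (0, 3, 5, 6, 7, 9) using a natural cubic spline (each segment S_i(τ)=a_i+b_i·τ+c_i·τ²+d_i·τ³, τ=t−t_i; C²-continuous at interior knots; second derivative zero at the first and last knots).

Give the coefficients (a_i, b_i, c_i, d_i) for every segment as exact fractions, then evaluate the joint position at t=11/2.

  seg 0: a=3 b=-3455/921 c=0 d=37/307
  seg 1: a=-5 b=-458/921 c=333/307 d=-317/7368
  seg 2: a=-2 b=6125/1842 c=1015/1228 d=-7927/3684
  seg 3: a=0 b=-5441/3684 c=-1728/307 d=11441/3684
  seg 4: a=-4 b=-6295/1842 c=4529/1228 d=-4529/7368
S(11/2) = -3927/9824

Δ: Δ0=-8/3, Δ1=3/2, Δ2=2, Δ3=-4, Δ4=3/2
row 1: diag=10, rhs=25; c'=1/5, d'=5/2
row 2: denom=6−2·1/5=28/5; d'=(3−2·5/2)/(28/5)=-5/14
row 3: denom=4−1·5/28=107/28; d'=(-36−1·-5/14)/(107/28)=-998/107
row 4: denom=6−1·28/107=614/107; d'=(33−1·-998/107)/(614/107)=4529/614
back: M4=4529/614
back: M3=-998/107−28/107·4529/614=-3456/307
back: M2=-5/14−5/28·-3456/307=1015/614
back: M1=5/2−1/5·1015/614=666/307
M: M0=0, M1=666/307, M2=1015/614, M3=-3456/307, M4=4529/614, M5=0
seg 0: a=3, c=M0/2=0, d=(M1−M0)/(6·3)=37/307, b=Δ0−h0·(2M0+M1)/6=-3455/921
seg 1: a=-5, c=M1/2=333/307, d=(M2−M1)/(6·2)=-317/7368, b=Δ1−h1·(2M1+M2)/6=-458/921
seg 2: a=-2, c=M2/2=1015/1228, d=(M3−M2)/(6·1)=-7927/3684, b=Δ2−h2·(2M2+M3)/6=6125/1842
seg 3: a=0, c=M3/2=-1728/307, d=(M4−M3)/(6·1)=11441/3684, b=Δ3−h3·(2M3+M4)/6=-5441/3684
seg 4: a=-4, c=M4/2=4529/1228, d=(M5−M4)/(6·2)=-4529/7368, b=Δ4−h4·(2M4+M5)/6=-6295/1842
t_q=11/2 → seg 2, τ=1/2; S=-2+6125/1842·τ+1015/1228·τ²+-7927/3684·τ³=-3927/9824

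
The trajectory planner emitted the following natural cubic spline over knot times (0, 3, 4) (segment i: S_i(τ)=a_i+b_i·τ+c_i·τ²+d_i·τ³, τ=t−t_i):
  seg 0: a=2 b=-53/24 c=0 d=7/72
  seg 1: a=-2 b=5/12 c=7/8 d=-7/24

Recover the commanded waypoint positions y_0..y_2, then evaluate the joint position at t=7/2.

y_0 = S_0(0) = a_0 = 2
y_1 = S_1(0) = a_1 = -2
y_2 = S_1(1) = -1
t_q=7/2 is in segment 1 (τ=1/2); S_1(τ)=-103/64

y_0=2 y_1=-2 y_2=-1
S(7/2) = -103/64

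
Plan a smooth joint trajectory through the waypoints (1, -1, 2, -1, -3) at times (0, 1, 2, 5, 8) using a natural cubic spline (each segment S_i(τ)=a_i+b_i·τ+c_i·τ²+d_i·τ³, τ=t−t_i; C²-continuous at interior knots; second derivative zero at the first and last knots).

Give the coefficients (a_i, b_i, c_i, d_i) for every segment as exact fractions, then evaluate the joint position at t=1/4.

  seg 0: a=1 b=-289/84 c=0 d=121/84
  seg 1: a=-1 b=37/42 c=121/28 d=-185/84
  seg 2: a=2 b=35/12 c=-16/7 d=247/756
  seg 3: a=-1 b=-83/42 c=55/84 d=-55/756
S(1/4) = 291/1792

Δ: Δ0=-2, Δ1=3, Δ2=-1, Δ3=-2/3
row 1: diag=4, rhs=30; c'=1/4, d'=15/2
row 2: denom=8−1·1/4=31/4; d'=(-24−1·15/2)/(31/4)=-126/31
row 3: denom=12−3·12/31=336/31; d'=(2−3·-126/31)/(336/31)=55/42
back: M3=55/42
back: M2=-126/31−12/31·55/42=-32/7
back: M1=15/2−1/4·-32/7=121/14
M: M0=0, M1=121/14, M2=-32/7, M3=55/42, M4=0
seg 0: a=1, c=M0/2=0, d=(M1−M0)/(6·1)=121/84, b=Δ0−h0·(2M0+M1)/6=-289/84
seg 1: a=-1, c=M1/2=121/28, d=(M2−M1)/(6·1)=-185/84, b=Δ1−h1·(2M1+M2)/6=37/42
seg 2: a=2, c=M2/2=-16/7, d=(M3−M2)/(6·3)=247/756, b=Δ2−h2·(2M2+M3)/6=35/12
seg 3: a=-1, c=M3/2=55/84, d=(M4−M3)/(6·3)=-55/756, b=Δ3−h3·(2M3+M4)/6=-83/42
t_q=1/4 → seg 0, τ=1/4; S=1+-289/84·τ+0·τ²+121/84·τ³=291/1792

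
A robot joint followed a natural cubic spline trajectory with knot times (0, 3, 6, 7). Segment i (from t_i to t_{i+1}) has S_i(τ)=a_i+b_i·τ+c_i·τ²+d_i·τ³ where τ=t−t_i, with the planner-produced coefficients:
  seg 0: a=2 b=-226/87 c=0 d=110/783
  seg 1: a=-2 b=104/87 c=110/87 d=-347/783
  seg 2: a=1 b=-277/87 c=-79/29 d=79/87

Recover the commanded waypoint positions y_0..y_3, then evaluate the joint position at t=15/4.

y_0=2 y_1=-2 y_2=1 y_3=-4
S(15/4) = -1075/1856

y_0 = S_0(0) = a_0 = 2
y_1 = S_1(0) = a_1 = -2
y_2 = S_2(0) = a_2 = 1
y_3 = S_2(1) = -4
t_q=15/4 is in segment 1 (τ=3/4); S_1(τ)=-1075/1856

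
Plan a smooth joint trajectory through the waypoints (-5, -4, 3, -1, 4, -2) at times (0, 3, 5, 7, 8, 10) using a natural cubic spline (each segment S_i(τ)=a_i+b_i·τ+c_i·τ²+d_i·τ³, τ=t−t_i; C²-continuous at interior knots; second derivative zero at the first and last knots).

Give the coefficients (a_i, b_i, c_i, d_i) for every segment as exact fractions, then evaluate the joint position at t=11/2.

Δ: Δ0=1/3, Δ1=7/2, Δ2=-2, Δ3=5, Δ4=-3
row 1: diag=10, rhs=19; c'=1/5, d'=19/10
row 2: denom=8−2·1/5=38/5; d'=(-33−2·19/10)/(38/5)=-92/19
row 3: denom=6−2·5/19=104/19; d'=(42−2·-92/19)/(104/19)=491/52
row 4: denom=6−1·19/104=605/104; d'=(-48−1·491/52)/(605/104)=-5974/605
back: M4=-5974/605
back: M3=491/52−19/104·-5974/605=6804/605
back: M2=-92/19−5/19·6804/605=-944/121
back: M1=19/10−1/5·-944/121=4187/1210
M: M0=0, M1=4187/1210, M2=-944/121, M3=6804/605, M4=-5974/605, M5=0
seg 0: a=-5, c=M0/2=0, d=(M1−M0)/(6·3)=4187/21780, b=Δ0−h0·(2M0+M1)/6=-10141/7260
seg 1: a=-4, c=M1/2=4187/2420, d=(M2−M1)/(6·2)=-13627/14520, b=Δ1−h1·(2M1+M2)/6=13771/3630
seg 2: a=3, c=M2/2=-472/121, d=(M3−M2)/(6·2)=2881/1815, b=Δ2−h2·(2M2+M3)/6=-994/1815
seg 3: a=-1, c=M3/2=3402/605, d=(M4−M3)/(6·1)=-6389/1815, b=Δ3−h3·(2M3+M4)/6=478/165
seg 4: a=4, c=M4/2=-2987/605, d=(M5−M4)/(6·2)=2987/3630, b=Δ4−h4·(2M4+M5)/6=6503/1815
t_q=11/2 → seg 2, τ=1/2; S=3+-994/1815·τ+-472/121·τ²+2881/1815·τ³=1887/968

  seg 0: a=-5 b=-10141/7260 c=0 d=4187/21780
  seg 1: a=-4 b=13771/3630 c=4187/2420 d=-13627/14520
  seg 2: a=3 b=-994/1815 c=-472/121 d=2881/1815
  seg 3: a=-1 b=478/165 c=3402/605 d=-6389/1815
  seg 4: a=4 b=6503/1815 c=-2987/605 d=2987/3630
S(11/2) = 1887/968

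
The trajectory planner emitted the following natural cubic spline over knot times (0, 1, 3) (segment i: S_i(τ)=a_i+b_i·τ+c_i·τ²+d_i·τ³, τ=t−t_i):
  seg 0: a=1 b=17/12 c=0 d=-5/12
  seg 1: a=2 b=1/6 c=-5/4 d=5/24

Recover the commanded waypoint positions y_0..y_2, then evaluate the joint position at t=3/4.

y_0 = S_0(0) = a_0 = 1
y_1 = S_1(0) = a_1 = 2
y_2 = S_1(2) = -1
t_q=3/4 is in segment 0 (τ=3/4); S_0(τ)=483/256

y_0=1 y_1=2 y_2=-1
S(3/4) = 483/256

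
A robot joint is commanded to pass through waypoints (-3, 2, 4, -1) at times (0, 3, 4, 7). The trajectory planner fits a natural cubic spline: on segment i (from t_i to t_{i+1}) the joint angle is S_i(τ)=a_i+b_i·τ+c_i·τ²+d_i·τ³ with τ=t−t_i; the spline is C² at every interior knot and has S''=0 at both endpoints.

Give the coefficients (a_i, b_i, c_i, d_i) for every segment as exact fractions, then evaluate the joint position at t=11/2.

  seg 0: a=-3 b=86/63 c=0 d=19/567
  seg 1: a=2 b=143/63 c=19/63 d=-4/7
  seg 2: a=4 b=73/63 c=-89/63 d=89/567
S(11/2) = 173/56

Δ: Δ0=5/3, Δ1=2, Δ2=-5/3
row 1: diag=8, rhs=2; c'=1/8, d'=1/4
row 2: denom=8−1·1/8=63/8; d'=(-22−1·1/4)/(63/8)=-178/63
back: M2=-178/63
back: M1=1/4−1/8·-178/63=38/63
M: M0=0, M1=38/63, M2=-178/63, M3=0
seg 0: a=-3, c=M0/2=0, d=(M1−M0)/(6·3)=19/567, b=Δ0−h0·(2M0+M1)/6=86/63
seg 1: a=2, c=M1/2=19/63, d=(M2−M1)/(6·1)=-4/7, b=Δ1−h1·(2M1+M2)/6=143/63
seg 2: a=4, c=M2/2=-89/63, d=(M3−M2)/(6·3)=89/567, b=Δ2−h2·(2M2+M3)/6=73/63
t_q=11/2 → seg 2, τ=3/2; S=4+73/63·τ+-89/63·τ²+89/567·τ³=173/56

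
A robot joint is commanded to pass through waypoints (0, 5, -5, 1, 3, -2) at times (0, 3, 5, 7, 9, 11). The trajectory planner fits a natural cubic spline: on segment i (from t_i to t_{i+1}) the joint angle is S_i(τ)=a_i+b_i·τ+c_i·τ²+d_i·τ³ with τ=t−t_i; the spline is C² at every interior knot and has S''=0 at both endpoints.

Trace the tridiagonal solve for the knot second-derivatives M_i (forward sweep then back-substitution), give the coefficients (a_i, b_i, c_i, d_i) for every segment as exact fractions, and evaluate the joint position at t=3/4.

  seg 0: a=0 b=14261/3180 c=0 d=-2987/9540
  seg 1: a=5 b=-6311/1590 c=-2987/1060 d=3661/3180
  seg 2: a=-5 b=-2267/1590 c=867/212 d=-746/795
  seg 3: a=1 b=5839/1590 c=-1633/1060 d=65/636
  seg 4: a=3 b=-2009/1590 c=-983/1060 d=983/6360
S(3/4) = 43843/13568

Δ: Δ0=5/3, Δ1=-5, Δ2=3, Δ3=1, Δ4=-5/2
row 1: diag=10, rhs=-40; c'=1/5, d'=-4
row 2: denom=8−2·1/5=38/5; d'=(48−2·-4)/(38/5)=140/19
row 3: denom=8−2·5/19=142/19; d'=(-12−2·140/19)/(142/19)=-254/71
row 4: denom=8−2·19/71=530/71; d'=(-21−2·-254/71)/(530/71)=-983/530
back: M4=-983/530
back: M3=-254/71−19/71·-983/530=-1633/530
back: M2=140/19−5/19·-1633/530=867/106
back: M1=-4−1/5·867/106=-2987/530
M: M0=0, M1=-2987/530, M2=867/106, M3=-1633/530, M4=-983/530, M5=0
seg 0: a=0, c=M0/2=0, d=(M1−M0)/(6·3)=-2987/9540, b=Δ0−h0·(2M0+M1)/6=14261/3180
seg 1: a=5, c=M1/2=-2987/1060, d=(M2−M1)/(6·2)=3661/3180, b=Δ1−h1·(2M1+M2)/6=-6311/1590
seg 2: a=-5, c=M2/2=867/212, d=(M3−M2)/(6·2)=-746/795, b=Δ2−h2·(2M2+M3)/6=-2267/1590
seg 3: a=1, c=M3/2=-1633/1060, d=(M4−M3)/(6·2)=65/636, b=Δ3−h3·(2M3+M4)/6=5839/1590
seg 4: a=3, c=M4/2=-983/1060, d=(M5−M4)/(6·2)=983/6360, b=Δ4−h4·(2M4+M5)/6=-2009/1590
t_q=3/4 → seg 0, τ=3/4; S=0+14261/3180·τ+0·τ²+-2987/9540·τ³=43843/13568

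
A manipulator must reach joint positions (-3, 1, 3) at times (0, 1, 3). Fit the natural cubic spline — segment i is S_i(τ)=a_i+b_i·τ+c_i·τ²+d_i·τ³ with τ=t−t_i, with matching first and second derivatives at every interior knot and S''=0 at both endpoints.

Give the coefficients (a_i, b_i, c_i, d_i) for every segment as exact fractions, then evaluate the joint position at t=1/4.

  seg 0: a=-3 b=9/2 c=0 d=-1/2
  seg 1: a=1 b=3 c=-3/2 d=1/4
S(1/4) = -241/128

Δ: Δ0=4, Δ1=1
row 1: diag=6, rhs=-18; c'=1/3, d'=-3
back: M1=-3
M: M0=0, M1=-3, M2=0
seg 0: a=-3, c=M0/2=0, d=(M1−M0)/(6·1)=-1/2, b=Δ0−h0·(2M0+M1)/6=9/2
seg 1: a=1, c=M1/2=-3/2, d=(M2−M1)/(6·2)=1/4, b=Δ1−h1·(2M1+M2)/6=3
t_q=1/4 → seg 0, τ=1/4; S=-3+9/2·τ+0·τ²+-1/2·τ³=-241/128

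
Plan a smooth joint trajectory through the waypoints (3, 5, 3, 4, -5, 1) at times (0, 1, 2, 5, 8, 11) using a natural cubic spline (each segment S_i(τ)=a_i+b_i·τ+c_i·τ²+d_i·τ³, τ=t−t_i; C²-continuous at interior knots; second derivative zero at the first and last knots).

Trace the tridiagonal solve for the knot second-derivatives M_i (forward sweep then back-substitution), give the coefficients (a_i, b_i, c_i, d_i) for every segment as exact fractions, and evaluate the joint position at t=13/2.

  seg 0: a=3 b=3958/1251 c=0 d=-1456/1251
  seg 1: a=5 b=-410/1251 c=-1456/417 d=2276/1251
  seg 2: a=3 b=-2318/1251 c=820/417 d=-4645/11259
  seg 3: a=4 b=-1493/1251 c=-2185/1251 d=4295/11259
  seg 4: a=-5 b=-1718/1251 c=2110/1251 d=-2110/11259
S(13/2) = -481/1112

Δ: Δ0=2, Δ1=-2, Δ2=1/3, Δ3=-3, Δ4=2
row 1: diag=4, rhs=-24; c'=1/4, d'=-6
row 2: denom=8−1·1/4=31/4; d'=(14−1·-6)/(31/4)=80/31
row 3: denom=12−3·12/31=336/31; d'=(-20−3·80/31)/(336/31)=-215/84
row 4: denom=12−3·31/112=1251/112; d'=(30−3·-215/84)/(1251/112)=4220/1251
back: M4=4220/1251
back: M3=-215/84−31/112·4220/1251=-4370/1251
back: M2=80/31−12/31·-4370/1251=1640/417
back: M1=-6−1/4·1640/417=-2912/417
M: M0=0, M1=-2912/417, M2=1640/417, M3=-4370/1251, M4=4220/1251, M5=0
seg 0: a=3, c=M0/2=0, d=(M1−M0)/(6·1)=-1456/1251, b=Δ0−h0·(2M0+M1)/6=3958/1251
seg 1: a=5, c=M1/2=-1456/417, d=(M2−M1)/(6·1)=2276/1251, b=Δ1−h1·(2M1+M2)/6=-410/1251
seg 2: a=3, c=M2/2=820/417, d=(M3−M2)/(6·3)=-4645/11259, b=Δ2−h2·(2M2+M3)/6=-2318/1251
seg 3: a=4, c=M3/2=-2185/1251, d=(M4−M3)/(6·3)=4295/11259, b=Δ3−h3·(2M3+M4)/6=-1493/1251
seg 4: a=-5, c=M4/2=2110/1251, d=(M5−M4)/(6·3)=-2110/11259, b=Δ4−h4·(2M4+M5)/6=-1718/1251
t_q=13/2 → seg 3, τ=3/2; S=4+-1493/1251·τ+-2185/1251·τ²+4295/11259·τ³=-481/1112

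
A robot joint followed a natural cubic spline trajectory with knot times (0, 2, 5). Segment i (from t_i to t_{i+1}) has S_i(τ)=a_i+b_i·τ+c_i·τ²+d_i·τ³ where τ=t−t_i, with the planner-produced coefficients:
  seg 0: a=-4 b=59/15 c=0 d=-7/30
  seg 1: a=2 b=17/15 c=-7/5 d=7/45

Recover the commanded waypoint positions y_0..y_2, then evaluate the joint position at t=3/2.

y_0 = S_0(0) = a_0 = -4
y_1 = S_1(0) = a_1 = 2
y_2 = S_1(3) = -3
t_q=3/2 is in segment 0 (τ=3/2); S_0(τ)=89/80

y_0=-4 y_1=2 y_2=-3
S(3/2) = 89/80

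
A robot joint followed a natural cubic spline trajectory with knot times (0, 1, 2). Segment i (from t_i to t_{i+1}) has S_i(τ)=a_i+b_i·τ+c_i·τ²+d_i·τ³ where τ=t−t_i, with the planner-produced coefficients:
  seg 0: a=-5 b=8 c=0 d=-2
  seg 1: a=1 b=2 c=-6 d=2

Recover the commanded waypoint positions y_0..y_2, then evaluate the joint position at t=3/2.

y_0 = S_0(0) = a_0 = -5
y_1 = S_1(0) = a_1 = 1
y_2 = S_1(1) = -1
t_q=3/2 is in segment 1 (τ=1/2); S_1(τ)=3/4

y_0=-5 y_1=1 y_2=-1
S(3/2) = 3/4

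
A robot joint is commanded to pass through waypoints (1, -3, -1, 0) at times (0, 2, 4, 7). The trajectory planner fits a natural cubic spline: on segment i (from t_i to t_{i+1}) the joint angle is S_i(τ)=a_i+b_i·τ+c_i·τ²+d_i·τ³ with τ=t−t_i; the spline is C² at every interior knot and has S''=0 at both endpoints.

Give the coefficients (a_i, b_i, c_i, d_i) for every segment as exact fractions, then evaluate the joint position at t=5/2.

  seg 0: a=1 b=-161/57 c=0 d=47/228
  seg 1: a=-3 b=-20/57 c=47/38 d=-16/57
  seg 2: a=-1 b=70/57 c=-17/38 d=17/342
S(5/2) = -441/152

Δ: Δ0=-2, Δ1=1, Δ2=1/3
row 1: diag=8, rhs=18; c'=1/4, d'=9/4
row 2: denom=10−2·1/4=19/2; d'=(-4−2·9/4)/(19/2)=-17/19
back: M2=-17/19
back: M1=9/4−1/4·-17/19=47/19
M: M0=0, M1=47/19, M2=-17/19, M3=0
seg 0: a=1, c=M0/2=0, d=(M1−M0)/(6·2)=47/228, b=Δ0−h0·(2M0+M1)/6=-161/57
seg 1: a=-3, c=M1/2=47/38, d=(M2−M1)/(6·2)=-16/57, b=Δ1−h1·(2M1+M2)/6=-20/57
seg 2: a=-1, c=M2/2=-17/38, d=(M3−M2)/(6·3)=17/342, b=Δ2−h2·(2M2+M3)/6=70/57
t_q=5/2 → seg 1, τ=1/2; S=-3+-20/57·τ+47/38·τ²+-16/57·τ³=-441/152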